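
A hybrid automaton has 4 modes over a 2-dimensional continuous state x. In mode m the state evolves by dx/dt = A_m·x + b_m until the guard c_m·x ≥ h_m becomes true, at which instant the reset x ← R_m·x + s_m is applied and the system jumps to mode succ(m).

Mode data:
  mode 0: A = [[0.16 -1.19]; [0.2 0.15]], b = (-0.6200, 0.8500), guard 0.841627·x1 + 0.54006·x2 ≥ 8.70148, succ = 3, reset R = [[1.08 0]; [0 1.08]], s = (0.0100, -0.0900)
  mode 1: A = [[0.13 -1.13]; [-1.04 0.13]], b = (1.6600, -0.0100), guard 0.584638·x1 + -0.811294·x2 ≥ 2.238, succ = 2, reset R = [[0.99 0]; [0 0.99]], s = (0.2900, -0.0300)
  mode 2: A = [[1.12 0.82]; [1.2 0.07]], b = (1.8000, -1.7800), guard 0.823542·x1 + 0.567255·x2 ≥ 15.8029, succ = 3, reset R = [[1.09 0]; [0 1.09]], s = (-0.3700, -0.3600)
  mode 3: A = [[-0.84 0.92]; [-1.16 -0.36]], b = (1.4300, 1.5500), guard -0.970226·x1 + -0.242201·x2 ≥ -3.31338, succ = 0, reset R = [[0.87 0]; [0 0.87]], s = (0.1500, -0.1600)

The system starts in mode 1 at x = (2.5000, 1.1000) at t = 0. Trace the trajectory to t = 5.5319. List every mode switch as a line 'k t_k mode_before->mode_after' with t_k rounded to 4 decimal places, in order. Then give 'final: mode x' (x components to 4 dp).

1 0.5106 1->2
2 1.4175 2->3
3 2.6691 3->0
4 4.0185 0->3
5 4.6892 3->0
final: 0 11.5039 -5.3879

Mode 1: guard c·x = 2.2380 hit at Δt = 0.5106 (t = 0.5106), x⁻ = (3.3021, -0.3790) → reset → x⁺ = (3.5591, -0.4052), jump to mode 2
Mode 2: guard c·x = 15.8029 hit at Δt = 0.9069 (t = 1.4175), x⁻ = (14.6520, 6.5867) → reset → x⁺ = (15.6007, 6.8195), jump to mode 3
Mode 3: guard c·x = -3.3134 hit at Δt = 1.2516 (t = 2.6691), x⁻ = (4.8688, -5.8233) → reset → x⁺ = (4.3858, -5.2263), jump to mode 0
Mode 0: guard c·x = 8.7015 hit at Δt = 1.3494 (t = 4.0185), x⁻ = (12.0383, -2.6483) → reset → x⁺ = (13.0113, -2.9502), jump to mode 3
Mode 3: guard c·x = -3.3134 hit at Δt = 0.6707 (t = 4.6892), x⁻ = (5.2922, -7.5196) → reset → x⁺ = (4.7542, -6.7021), jump to mode 0
Mode 0: flow for 0.8427 to horizon, guard not reached → x = (11.5039, -5.3879)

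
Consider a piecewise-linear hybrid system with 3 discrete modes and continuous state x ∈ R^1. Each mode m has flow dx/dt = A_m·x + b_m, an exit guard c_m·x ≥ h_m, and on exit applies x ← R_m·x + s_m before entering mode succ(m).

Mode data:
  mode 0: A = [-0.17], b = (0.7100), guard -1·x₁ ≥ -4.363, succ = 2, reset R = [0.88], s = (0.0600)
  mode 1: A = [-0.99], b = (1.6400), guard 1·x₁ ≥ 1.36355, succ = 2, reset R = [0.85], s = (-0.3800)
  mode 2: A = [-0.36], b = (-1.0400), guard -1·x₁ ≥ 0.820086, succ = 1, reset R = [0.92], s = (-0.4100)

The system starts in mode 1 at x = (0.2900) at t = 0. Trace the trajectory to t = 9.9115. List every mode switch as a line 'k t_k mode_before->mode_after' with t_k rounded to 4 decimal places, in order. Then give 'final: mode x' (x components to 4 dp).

Mode 1: guard c·x = 1.3636 hit at Δt = 1.5554 (t = 1.5554), x⁻ = (1.3635) → reset → x⁺ = (0.7790), jump to mode 2
Mode 2: guard c·x = 0.8201 hit at Δt = 1.5907 (t = 3.1461), x⁻ = (-0.8201) → reset → x⁺ = (-1.1645), jump to mode 1
Mode 1: guard c·x = 1.3636 hit at Δt = 2.2875 (t = 5.4336), x⁻ = (1.3635) → reset → x⁺ = (0.7790), jump to mode 2
Mode 2: guard c·x = 0.8201 hit at Δt = 1.5907 (t = 7.0243), x⁻ = (-0.8201) → reset → x⁺ = (-1.1645), jump to mode 1
Mode 1: guard c·x = 1.3636 hit at Δt = 2.2875 (t = 9.3118), x⁻ = (1.3635) → reset → x⁺ = (0.7790), jump to mode 2
Mode 2: flow for 0.5997 to horizon, guard not reached → x = (0.0668)

1 1.5554 1->2
2 3.1461 2->1
3 5.4336 1->2
4 7.0243 2->1
5 9.3118 1->2
final: 2 0.0668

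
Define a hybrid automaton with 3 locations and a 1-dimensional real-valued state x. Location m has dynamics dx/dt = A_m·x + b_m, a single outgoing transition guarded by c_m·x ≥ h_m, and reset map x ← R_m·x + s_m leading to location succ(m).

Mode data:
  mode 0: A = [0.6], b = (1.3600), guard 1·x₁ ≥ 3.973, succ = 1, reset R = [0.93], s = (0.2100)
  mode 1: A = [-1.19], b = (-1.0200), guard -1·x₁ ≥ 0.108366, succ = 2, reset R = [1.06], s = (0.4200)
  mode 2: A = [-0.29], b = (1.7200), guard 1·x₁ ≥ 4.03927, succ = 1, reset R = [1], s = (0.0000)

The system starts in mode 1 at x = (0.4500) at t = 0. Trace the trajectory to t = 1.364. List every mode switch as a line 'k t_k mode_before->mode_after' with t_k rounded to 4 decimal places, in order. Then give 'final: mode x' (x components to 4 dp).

1 0.4682 1->2
final: 2 1.5922

Mode 1: guard c·x = 0.1084 hit at Δt = 0.4682 (t = 0.4682), x⁻ = (-0.1084) → reset → x⁺ = (0.3051), jump to mode 2
Mode 2: flow for 0.8958 to horizon, guard not reached → x = (1.5922)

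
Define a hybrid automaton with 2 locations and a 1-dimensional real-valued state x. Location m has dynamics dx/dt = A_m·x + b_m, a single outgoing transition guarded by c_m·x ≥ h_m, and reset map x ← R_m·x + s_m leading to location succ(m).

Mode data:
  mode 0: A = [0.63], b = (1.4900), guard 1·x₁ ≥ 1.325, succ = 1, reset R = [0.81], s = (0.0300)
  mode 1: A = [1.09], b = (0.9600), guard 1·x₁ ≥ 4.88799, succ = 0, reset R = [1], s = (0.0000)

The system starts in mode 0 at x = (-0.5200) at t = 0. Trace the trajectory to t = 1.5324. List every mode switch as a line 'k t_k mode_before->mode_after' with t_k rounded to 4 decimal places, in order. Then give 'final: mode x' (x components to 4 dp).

Mode 0: guard c·x = 1.3250 hit at Δt = 1.1002 (t = 1.1002), x⁻ = (1.3250) → reset → x⁺ = (1.1032), jump to mode 1
Mode 1: flow for 0.4322 to horizon, guard not reached → x = (2.2971)

1 1.1002 0->1
final: 1 2.2971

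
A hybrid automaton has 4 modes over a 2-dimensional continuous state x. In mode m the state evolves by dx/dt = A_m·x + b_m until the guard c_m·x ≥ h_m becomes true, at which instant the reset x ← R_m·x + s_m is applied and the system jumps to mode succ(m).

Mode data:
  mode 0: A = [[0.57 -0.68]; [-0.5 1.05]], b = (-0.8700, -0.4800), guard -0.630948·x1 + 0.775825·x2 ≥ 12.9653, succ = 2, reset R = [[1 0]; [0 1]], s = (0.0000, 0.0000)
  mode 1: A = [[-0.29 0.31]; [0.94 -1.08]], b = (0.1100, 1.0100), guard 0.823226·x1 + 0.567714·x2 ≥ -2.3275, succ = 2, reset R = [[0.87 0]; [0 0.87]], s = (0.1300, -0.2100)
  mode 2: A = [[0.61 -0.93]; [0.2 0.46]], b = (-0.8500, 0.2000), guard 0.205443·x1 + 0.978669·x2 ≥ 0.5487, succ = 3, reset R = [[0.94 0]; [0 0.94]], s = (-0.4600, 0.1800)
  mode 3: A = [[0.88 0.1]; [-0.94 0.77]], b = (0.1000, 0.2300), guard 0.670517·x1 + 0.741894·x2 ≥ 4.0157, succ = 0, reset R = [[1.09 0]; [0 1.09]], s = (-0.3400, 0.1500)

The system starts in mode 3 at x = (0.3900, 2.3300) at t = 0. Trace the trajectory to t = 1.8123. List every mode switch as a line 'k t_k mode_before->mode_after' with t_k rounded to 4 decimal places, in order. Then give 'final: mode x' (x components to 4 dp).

Mode 3: guard c·x = 4.0157 hit at Δt = 0.9306 (t = 0.9306), x⁻ = (1.4697, 4.0845) → reset → x⁺ = (1.2619, 4.6021), jump to mode 0
Mode 0: flow for 0.8817 to horizon, guard not reached → x = (-4.3581, 11.3403)

1 0.9306 3->0
final: 0 -4.3581 11.3403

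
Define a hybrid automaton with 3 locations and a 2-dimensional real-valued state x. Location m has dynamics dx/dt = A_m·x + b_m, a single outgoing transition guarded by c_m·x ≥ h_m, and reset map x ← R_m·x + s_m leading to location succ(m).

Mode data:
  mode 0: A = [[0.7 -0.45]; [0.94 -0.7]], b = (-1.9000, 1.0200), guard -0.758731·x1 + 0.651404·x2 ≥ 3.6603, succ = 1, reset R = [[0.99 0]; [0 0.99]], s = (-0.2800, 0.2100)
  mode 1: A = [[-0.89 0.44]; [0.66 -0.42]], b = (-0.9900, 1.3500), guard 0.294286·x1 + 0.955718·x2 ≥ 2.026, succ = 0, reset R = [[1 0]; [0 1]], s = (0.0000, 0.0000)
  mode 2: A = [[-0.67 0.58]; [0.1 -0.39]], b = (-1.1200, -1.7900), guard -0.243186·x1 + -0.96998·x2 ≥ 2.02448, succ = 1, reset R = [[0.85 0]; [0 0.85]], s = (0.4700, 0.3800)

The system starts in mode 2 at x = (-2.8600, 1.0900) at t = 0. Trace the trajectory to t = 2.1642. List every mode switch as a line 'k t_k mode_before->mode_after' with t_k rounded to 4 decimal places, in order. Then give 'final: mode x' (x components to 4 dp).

1 1.3454 2->1
final: 1 -1.4908 -0.3937

Mode 2: guard c·x = 2.0245 hit at Δt = 1.3454 (t = 1.3454), x⁻ = (-2.4114, -1.4826) → reset → x⁺ = (-1.5797, -0.8802), jump to mode 1
Mode 1: flow for 0.8188 to horizon, guard not reached → x = (-1.4908, -0.3937)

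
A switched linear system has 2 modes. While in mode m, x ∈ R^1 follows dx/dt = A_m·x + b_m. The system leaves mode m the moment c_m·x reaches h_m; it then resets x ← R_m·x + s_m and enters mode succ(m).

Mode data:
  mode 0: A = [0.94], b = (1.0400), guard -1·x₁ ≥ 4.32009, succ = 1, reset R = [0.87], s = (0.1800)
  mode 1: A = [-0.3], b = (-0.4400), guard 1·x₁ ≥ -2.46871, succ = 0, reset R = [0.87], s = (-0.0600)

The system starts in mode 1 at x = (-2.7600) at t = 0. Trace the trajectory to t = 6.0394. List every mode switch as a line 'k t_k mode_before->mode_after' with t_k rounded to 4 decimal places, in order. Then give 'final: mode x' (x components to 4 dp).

1 0.8506 1->0
2 1.9898 0->1
3 4.4748 1->0
4 5.6140 0->1
final: 1 -3.3255

Mode 1: guard c·x = -2.4687 hit at Δt = 0.8506 (t = 0.8506), x⁻ = (-2.4687) → reset → x⁺ = (-2.2078), jump to mode 0
Mode 0: guard c·x = 4.3201 hit at Δt = 1.1392 (t = 1.9898), x⁻ = (-4.3201) → reset → x⁺ = (-3.5785), jump to mode 1
Mode 1: guard c·x = -2.4687 hit at Δt = 2.4850 (t = 4.4748), x⁻ = (-2.4687) → reset → x⁺ = (-2.2078), jump to mode 0
Mode 0: guard c·x = 4.3201 hit at Δt = 1.1392 (t = 5.6140), x⁻ = (-4.3201) → reset → x⁺ = (-3.5785), jump to mode 1
Mode 1: flow for 0.4254 to horizon, guard not reached → x = (-3.3255)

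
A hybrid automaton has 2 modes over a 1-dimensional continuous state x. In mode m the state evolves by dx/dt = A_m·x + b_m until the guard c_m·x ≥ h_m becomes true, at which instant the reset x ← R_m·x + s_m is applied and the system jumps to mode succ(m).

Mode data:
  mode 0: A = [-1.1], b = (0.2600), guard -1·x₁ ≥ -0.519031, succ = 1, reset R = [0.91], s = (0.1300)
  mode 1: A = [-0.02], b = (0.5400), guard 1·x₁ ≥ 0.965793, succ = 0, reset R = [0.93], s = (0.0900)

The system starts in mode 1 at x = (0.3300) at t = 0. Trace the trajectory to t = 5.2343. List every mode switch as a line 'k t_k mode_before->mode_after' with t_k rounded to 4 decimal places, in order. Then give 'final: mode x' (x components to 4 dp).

Mode 1: guard c·x = 0.9658 hit at Δt = 1.2064 (t = 1.2064), x⁻ = (0.9658) → reset → x⁺ = (0.9882), jump to mode 0
Mode 0: guard c·x = -0.5190 hit at Δt = 0.8893 (t = 2.0957), x⁻ = (0.5190) → reset → x⁺ = (0.6023), jump to mode 1
Mode 1: guard c·x = 0.9658 hit at Δt = 0.6932 (t = 2.7889), x⁻ = (0.9658) → reset → x⁺ = (0.9882), jump to mode 0
Mode 0: guard c·x = -0.5190 hit at Δt = 0.8893 (t = 3.6782), x⁻ = (0.5190) → reset → x⁺ = (0.6023), jump to mode 1
Mode 1: guard c·x = 0.9658 hit at Δt = 0.6932 (t = 4.3715), x⁻ = (0.9658) → reset → x⁺ = (0.9882), jump to mode 0
Mode 0: flow for 0.8628 to horizon, guard not reached → x = (0.5274)

1 1.2064 1->0
2 2.0957 0->1
3 2.7889 1->0
4 3.6782 0->1
5 4.3715 1->0
final: 0 0.5274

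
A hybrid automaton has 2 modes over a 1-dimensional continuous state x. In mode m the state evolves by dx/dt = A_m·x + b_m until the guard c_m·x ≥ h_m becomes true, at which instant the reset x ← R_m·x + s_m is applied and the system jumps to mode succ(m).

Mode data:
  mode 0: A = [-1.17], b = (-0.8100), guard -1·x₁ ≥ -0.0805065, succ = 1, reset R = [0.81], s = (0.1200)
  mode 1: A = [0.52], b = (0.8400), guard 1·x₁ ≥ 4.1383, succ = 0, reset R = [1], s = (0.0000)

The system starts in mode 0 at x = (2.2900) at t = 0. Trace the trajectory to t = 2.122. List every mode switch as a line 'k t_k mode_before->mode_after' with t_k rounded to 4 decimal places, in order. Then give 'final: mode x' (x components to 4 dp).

Mode 0: guard c·x = -0.0805 hit at Δt = 1.1542 (t = 1.1542), x⁻ = (0.0805) → reset → x⁺ = (0.1852), jump to mode 1
Mode 1: flow for 0.9678 to horizon, guard not reached → x = (1.3630)

1 1.1542 0->1
final: 1 1.3630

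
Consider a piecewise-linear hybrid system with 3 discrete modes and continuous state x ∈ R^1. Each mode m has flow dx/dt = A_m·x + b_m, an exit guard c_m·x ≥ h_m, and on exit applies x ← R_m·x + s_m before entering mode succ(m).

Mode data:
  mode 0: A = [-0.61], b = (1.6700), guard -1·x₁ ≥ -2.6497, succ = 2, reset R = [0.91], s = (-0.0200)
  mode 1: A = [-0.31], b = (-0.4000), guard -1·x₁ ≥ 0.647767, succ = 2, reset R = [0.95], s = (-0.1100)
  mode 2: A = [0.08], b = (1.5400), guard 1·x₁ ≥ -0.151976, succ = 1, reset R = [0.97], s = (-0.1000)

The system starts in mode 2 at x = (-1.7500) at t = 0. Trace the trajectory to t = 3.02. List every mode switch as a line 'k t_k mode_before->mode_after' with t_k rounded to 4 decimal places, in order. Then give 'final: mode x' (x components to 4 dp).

Mode 2: guard c·x = -0.1520 hit at Δt = 1.0923 (t = 1.0923), x⁻ = (-0.1520) → reset → x⁺ = (-0.2474), jump to mode 1
Mode 1: guard c·x = 0.6478 hit at Δt = 1.5623 (t = 2.6546), x⁻ = (-0.6478) → reset → x⁺ = (-0.7254), jump to mode 2
Mode 2: flow for 0.3654 to horizon, guard not reached → x = (-0.1759)

1 1.0923 2->1
2 2.6546 1->2
final: 2 -0.1759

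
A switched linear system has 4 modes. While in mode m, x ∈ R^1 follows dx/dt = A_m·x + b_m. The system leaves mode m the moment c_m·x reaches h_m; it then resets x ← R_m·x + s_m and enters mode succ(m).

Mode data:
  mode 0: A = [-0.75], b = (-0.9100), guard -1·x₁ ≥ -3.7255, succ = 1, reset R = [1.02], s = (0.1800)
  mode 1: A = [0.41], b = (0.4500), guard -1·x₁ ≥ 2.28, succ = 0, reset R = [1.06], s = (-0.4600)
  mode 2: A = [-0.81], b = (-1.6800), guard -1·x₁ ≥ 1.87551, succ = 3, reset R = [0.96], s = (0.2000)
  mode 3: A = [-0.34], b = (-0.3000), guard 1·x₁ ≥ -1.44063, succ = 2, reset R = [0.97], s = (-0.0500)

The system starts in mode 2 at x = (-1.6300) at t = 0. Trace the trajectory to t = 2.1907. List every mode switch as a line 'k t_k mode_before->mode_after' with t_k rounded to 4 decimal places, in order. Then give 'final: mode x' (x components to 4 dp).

Mode 2: guard c·x = 1.8755 hit at Δt = 0.9937 (t = 0.9937), x⁻ = (-1.8755) → reset → x⁺ = (-1.6005), jump to mode 3
Mode 3: guard c·x = -1.4406 hit at Δt = 0.7406 (t = 1.7343), x⁻ = (-1.4406) → reset → x⁺ = (-1.4474), jump to mode 2
Mode 2: flow for 0.4564 to horizon, guard not reached → x = (-1.6411)

1 0.9937 2->3
2 1.7343 3->2
final: 2 -1.6411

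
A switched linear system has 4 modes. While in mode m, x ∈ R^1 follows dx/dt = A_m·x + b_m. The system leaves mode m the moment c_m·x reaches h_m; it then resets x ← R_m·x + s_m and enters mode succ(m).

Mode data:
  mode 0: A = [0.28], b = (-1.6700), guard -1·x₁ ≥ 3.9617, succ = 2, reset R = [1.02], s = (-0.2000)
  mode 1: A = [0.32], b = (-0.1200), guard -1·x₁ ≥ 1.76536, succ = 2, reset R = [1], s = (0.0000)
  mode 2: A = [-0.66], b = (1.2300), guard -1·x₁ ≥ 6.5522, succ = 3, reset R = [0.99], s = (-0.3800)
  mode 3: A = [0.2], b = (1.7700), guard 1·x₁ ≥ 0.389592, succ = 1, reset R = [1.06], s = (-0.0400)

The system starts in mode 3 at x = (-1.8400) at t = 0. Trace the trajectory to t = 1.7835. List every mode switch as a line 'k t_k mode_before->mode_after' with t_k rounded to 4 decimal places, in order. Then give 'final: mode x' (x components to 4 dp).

Mode 3: guard c·x = 0.3896 hit at Δt = 1.3808 (t = 1.3808), x⁻ = (0.3896) → reset → x⁺ = (0.3730), jump to mode 1
Mode 1: flow for 0.4027 to horizon, guard not reached → x = (0.3727)

1 1.3808 3->1
final: 1 0.3727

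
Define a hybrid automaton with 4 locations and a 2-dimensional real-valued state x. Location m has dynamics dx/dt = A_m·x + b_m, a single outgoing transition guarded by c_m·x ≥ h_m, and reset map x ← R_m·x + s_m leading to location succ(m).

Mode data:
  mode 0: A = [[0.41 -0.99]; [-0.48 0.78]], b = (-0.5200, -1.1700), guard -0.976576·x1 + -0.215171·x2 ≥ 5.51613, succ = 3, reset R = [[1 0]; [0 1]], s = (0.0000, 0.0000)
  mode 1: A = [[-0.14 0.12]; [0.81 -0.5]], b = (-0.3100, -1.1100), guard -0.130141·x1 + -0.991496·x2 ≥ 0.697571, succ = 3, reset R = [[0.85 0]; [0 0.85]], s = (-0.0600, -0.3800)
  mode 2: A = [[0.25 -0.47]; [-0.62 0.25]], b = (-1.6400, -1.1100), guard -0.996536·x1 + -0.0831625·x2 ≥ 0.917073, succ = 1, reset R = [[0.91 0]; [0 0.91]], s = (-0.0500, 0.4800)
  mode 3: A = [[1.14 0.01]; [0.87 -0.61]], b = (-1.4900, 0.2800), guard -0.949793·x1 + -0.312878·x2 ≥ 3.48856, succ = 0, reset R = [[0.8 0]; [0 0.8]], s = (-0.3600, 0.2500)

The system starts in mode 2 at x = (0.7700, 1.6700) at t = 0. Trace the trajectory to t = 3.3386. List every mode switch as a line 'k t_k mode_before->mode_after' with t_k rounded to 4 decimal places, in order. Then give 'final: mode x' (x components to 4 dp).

Mode 2: guard c·x = 0.9171 hit at Δt = 0.7777 (t = 0.7777), x⁻ = (-1.0136, 1.1187) → reset → x⁺ = (-0.9724, 1.4980), jump to mode 1
Mode 1: guard c·x = 0.6976 hit at Δt = 0.9678 (t = 1.7455), x⁻ = (-1.0895, -0.5606) → reset → x⁺ = (-0.9861, -0.8565), jump to mode 3
Mode 3: guard c·x = 3.4886 hit at Δt = 0.5968 (t = 2.3423), x⁻ = (-3.2293, -1.3467) → reset → x⁺ = (-2.9435, -0.8274), jump to mode 0
Mode 0: flow for 0.9963 to horizon, guard not reached → x = (-3.8597, -1.1481)

1 0.7777 2->1
2 1.7455 1->3
3 2.3423 3->0
final: 0 -3.8597 -1.1481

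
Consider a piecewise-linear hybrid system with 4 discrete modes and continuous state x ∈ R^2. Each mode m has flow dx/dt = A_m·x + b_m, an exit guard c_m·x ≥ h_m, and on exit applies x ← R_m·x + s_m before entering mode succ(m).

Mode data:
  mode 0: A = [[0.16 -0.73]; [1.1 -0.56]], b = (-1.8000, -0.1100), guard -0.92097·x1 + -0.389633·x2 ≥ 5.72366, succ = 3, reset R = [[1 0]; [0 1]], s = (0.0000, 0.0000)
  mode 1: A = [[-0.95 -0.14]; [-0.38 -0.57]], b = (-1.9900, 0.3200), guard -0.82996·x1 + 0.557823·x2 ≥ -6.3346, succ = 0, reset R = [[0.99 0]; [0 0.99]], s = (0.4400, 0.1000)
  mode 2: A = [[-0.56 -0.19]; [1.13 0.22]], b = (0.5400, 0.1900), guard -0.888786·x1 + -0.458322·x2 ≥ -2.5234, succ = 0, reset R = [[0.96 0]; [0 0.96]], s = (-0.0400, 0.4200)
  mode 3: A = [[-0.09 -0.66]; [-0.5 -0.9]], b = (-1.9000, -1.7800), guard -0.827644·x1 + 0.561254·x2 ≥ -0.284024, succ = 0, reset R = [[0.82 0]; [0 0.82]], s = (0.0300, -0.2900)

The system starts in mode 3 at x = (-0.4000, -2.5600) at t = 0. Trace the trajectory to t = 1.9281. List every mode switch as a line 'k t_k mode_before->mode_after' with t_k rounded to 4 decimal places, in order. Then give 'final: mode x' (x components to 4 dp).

Mode 3: guard c·x = -0.2840 hit at Δt = 1.3418 (t = 1.3418), x⁻ = (-0.9365, -1.8871) → reset → x⁺ = (-0.7380, -1.8374), jump to mode 0
Mode 0: flow for 0.5863 to horizon, guard not reached → x = (-1.0898, -1.8853)

1 1.3418 3->0
final: 0 -1.0898 -1.8853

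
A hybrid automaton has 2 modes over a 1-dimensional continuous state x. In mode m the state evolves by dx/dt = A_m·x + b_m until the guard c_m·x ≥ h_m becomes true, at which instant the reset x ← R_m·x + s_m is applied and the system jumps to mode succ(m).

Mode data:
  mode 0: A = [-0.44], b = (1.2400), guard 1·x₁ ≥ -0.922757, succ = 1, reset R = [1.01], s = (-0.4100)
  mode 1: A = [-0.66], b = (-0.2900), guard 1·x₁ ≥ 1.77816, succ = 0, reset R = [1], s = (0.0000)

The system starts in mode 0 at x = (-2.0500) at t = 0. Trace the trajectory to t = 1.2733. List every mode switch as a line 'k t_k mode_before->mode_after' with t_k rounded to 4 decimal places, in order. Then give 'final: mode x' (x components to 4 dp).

Mode 0: guard c·x = -0.9228 hit at Δt = 0.5986 (t = 0.5986), x⁻ = (-0.9228) → reset → x⁺ = (-1.3420), jump to mode 1
Mode 1: flow for 0.6747 to horizon, guard not reached → x = (-1.0176)

1 0.5986 0->1
final: 1 -1.0176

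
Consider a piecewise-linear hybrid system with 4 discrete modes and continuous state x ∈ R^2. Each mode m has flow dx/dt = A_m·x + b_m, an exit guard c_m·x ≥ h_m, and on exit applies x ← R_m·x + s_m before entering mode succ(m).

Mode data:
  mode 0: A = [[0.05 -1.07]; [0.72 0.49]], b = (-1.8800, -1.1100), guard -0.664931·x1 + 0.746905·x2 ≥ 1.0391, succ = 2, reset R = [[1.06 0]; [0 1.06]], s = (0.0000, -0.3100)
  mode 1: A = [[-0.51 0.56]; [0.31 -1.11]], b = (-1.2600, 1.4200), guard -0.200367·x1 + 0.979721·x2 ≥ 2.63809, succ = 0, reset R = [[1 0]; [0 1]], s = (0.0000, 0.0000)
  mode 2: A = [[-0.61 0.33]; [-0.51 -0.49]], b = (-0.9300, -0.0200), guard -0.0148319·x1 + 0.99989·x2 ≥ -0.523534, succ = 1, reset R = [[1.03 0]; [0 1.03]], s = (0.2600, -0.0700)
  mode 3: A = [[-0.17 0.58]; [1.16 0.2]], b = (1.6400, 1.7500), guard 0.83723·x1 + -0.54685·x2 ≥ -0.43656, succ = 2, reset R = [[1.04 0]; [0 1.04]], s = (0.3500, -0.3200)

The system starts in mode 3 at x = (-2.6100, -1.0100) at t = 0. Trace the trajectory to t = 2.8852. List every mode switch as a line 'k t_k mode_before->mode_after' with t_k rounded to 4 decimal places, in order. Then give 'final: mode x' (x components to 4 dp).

Mode 3: guard c·x = -0.4366 hit at Δt = 0.7941 (t = 0.7941), x⁻ = (-1.6966, -1.7993) → reset → x⁺ = (-1.4145, -2.1912), jump to mode 2
Mode 2: guard c·x = -0.5235 hit at Δt = 1.1104 (t = 1.9045), x⁻ = (-1.7939, -0.5502) → reset → x⁺ = (-1.5877, -0.6367), jump to mode 1
Mode 1: flow for 0.9807 to horizon, guard not reached → x = (-1.9548, 0.2901)

1 0.7941 3->2
2 1.9045 2->1
final: 1 -1.9548 0.2901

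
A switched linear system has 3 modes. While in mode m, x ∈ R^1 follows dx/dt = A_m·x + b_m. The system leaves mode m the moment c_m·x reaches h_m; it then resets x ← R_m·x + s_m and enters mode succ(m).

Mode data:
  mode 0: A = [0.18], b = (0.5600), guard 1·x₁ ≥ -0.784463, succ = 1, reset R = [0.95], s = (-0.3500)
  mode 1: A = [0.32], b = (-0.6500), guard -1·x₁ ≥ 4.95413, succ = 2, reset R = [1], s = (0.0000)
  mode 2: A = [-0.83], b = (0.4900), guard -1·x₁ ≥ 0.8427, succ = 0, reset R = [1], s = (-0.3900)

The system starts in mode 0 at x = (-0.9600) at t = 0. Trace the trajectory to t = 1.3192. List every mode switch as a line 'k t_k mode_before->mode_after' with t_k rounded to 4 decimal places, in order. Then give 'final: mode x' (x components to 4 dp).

1 0.4358 0->1
final: 1 -2.1166

Mode 0: guard c·x = -0.7845 hit at Δt = 0.4358 (t = 0.4358), x⁻ = (-0.7845) → reset → x⁺ = (-1.0952), jump to mode 1
Mode 1: flow for 0.8834 to horizon, guard not reached → x = (-2.1166)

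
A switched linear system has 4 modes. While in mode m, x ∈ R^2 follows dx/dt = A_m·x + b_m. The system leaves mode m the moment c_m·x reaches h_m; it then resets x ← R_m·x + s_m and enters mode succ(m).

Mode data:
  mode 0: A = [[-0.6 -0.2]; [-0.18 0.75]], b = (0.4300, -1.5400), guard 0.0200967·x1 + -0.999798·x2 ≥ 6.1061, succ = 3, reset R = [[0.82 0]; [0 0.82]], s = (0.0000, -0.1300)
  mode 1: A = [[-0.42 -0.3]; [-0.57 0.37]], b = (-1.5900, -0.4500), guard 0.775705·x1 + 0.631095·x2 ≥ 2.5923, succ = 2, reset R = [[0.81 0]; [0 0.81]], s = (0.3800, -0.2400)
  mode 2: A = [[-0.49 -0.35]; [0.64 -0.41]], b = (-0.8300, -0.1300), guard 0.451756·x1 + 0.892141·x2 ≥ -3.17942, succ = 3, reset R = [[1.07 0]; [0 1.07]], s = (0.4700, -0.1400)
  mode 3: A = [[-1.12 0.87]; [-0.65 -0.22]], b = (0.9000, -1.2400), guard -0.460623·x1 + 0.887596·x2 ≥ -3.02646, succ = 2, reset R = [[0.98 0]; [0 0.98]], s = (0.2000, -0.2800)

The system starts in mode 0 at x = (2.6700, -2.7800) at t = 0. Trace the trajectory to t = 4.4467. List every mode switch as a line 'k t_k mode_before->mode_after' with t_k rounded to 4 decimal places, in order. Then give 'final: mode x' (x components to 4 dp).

1 0.6279 0->3
2 2.1651 3->2
3 3.6177 2->3
4 4.0778 3->2
final: 2 -0.3274 -3.6118

Mode 0: guard c·x = 6.1061 hit at Δt = 0.6279 (t = 0.6279), x⁻ = (2.5166, -6.0567) → reset → x⁺ = (2.0636, -5.0965), jump to mode 3
Mode 3: guard c·x = -3.0265 hit at Δt = 1.5372 (t = 2.1651), x⁻ = (-2.1789, -4.5405) → reset → x⁺ = (-1.9353, -4.7297), jump to mode 2
Mode 2: guard c·x = -3.1794 hit at Δt = 1.4526 (t = 3.6177), x⁻ = (-0.3460, -3.3886) → reset → x⁺ = (0.0998, -3.7658), jump to mode 3
Mode 3: guard c·x = -3.0265 hit at Δt = 0.4601 (t = 4.0778), x⁻ = (-0.8131, -3.8317) → reset → x⁺ = (-0.5969, -4.0351), jump to mode 2
Mode 2: flow for 0.3689 to horizon, guard not reached → x = (-0.3274, -3.6118)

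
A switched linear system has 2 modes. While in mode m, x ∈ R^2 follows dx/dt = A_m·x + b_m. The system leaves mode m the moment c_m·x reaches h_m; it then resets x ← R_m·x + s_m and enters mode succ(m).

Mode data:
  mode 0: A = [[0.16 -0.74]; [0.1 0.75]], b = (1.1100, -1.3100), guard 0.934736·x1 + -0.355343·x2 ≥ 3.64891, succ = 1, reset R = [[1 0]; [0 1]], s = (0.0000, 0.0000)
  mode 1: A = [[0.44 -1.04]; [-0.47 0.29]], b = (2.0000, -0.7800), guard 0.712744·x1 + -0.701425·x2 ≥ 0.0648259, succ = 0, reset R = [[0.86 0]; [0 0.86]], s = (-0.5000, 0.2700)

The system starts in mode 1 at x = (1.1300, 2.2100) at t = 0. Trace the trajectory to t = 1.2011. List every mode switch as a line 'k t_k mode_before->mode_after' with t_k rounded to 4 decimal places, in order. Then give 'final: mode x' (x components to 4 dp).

Mode 1: guard c·x = 0.0648 hit at Δt = 0.7956 (t = 0.7956), x⁻ = (1.6055, 1.5390) → reset → x⁺ = (0.8808, 1.5936), jump to mode 0
Mode 0: flow for 0.4055 to horizon, guard not reached → x = (0.9126, 1.5816)

1 0.7956 1->0
final: 0 0.9126 1.5816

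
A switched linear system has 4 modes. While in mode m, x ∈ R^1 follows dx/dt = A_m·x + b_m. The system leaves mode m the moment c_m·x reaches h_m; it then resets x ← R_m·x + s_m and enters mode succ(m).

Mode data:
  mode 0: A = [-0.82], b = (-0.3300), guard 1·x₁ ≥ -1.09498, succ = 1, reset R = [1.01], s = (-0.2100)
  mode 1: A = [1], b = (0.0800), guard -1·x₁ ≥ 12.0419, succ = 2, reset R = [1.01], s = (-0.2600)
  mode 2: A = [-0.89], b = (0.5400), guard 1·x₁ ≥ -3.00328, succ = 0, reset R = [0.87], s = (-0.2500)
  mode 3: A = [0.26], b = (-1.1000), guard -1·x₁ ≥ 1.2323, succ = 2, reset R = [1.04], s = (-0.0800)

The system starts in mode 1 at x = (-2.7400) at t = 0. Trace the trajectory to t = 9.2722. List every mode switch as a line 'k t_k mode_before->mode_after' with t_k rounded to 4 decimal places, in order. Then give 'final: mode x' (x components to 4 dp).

1 1.5034 1->2
2 2.9455 2->0
3 4.4915 0->1
4 6.7614 1->2
5 8.2035 2->0
final: 0 -1.4267

Mode 1: guard c·x = 12.0419 hit at Δt = 1.5034 (t = 1.5034), x⁻ = (-12.0419) → reset → x⁺ = (-12.4223), jump to mode 2
Mode 2: guard c·x = -3.0033 hit at Δt = 1.4421 (t = 2.9455), x⁻ = (-3.0033) → reset → x⁺ = (-2.8629), jump to mode 0
Mode 0: guard c·x = -1.0950 hit at Δt = 1.5460 (t = 4.4915), x⁻ = (-1.0950) → reset → x⁺ = (-1.3159), jump to mode 1
Mode 1: guard c·x = 12.0419 hit at Δt = 2.2699 (t = 6.7614), x⁻ = (-12.0419) → reset → x⁺ = (-12.4223), jump to mode 2
Mode 2: guard c·x = -3.0033 hit at Δt = 1.4421 (t = 8.2035), x⁻ = (-3.0033) → reset → x⁺ = (-2.8629), jump to mode 0
Mode 0: flow for 1.0687 to horizon, guard not reached → x = (-1.4267)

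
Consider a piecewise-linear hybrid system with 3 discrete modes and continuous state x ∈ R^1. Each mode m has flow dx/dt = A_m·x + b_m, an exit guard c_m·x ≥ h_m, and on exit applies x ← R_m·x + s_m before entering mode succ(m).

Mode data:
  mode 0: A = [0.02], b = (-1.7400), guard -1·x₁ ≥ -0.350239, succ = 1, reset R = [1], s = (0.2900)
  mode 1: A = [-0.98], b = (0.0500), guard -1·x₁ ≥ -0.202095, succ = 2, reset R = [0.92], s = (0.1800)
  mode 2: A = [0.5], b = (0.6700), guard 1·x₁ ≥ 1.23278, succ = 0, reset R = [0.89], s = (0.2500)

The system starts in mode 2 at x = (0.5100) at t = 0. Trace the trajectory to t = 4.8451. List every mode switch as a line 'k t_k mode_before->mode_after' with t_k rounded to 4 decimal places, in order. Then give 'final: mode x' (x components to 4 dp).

Mode 2: guard c·x = 1.2328 hit at Δt = 0.6596 (t = 0.6596), x⁻ = (1.2328) → reset → x⁺ = (1.3472), jump to mode 0
Mode 0: guard c·x = -0.3502 hit at Δt = 0.5786 (t = 1.2382), x⁻ = (0.3502) → reset → x⁺ = (0.6402), jump to mode 1
Mode 1: guard c·x = -0.2021 hit at Δt = 1.3888 (t = 2.6270), x⁻ = (0.2021) → reset → x⁺ = (0.3659), jump to mode 2
Mode 2: guard c·x = 1.2328 hit at Δt = 0.8218 (t = 3.4488), x⁻ = (1.2328) → reset → x⁺ = (1.3472), jump to mode 0
Mode 0: guard c·x = -0.3502 hit at Δt = 0.5786 (t = 4.0274), x⁻ = (0.3502) → reset → x⁺ = (0.6402), jump to mode 1
Mode 1: flow for 0.8177 to horizon, guard not reached → x = (0.3154)

1 0.6596 2->0
2 1.2382 0->1
3 2.6270 1->2
4 3.4488 2->0
5 4.0274 0->1
final: 1 0.3154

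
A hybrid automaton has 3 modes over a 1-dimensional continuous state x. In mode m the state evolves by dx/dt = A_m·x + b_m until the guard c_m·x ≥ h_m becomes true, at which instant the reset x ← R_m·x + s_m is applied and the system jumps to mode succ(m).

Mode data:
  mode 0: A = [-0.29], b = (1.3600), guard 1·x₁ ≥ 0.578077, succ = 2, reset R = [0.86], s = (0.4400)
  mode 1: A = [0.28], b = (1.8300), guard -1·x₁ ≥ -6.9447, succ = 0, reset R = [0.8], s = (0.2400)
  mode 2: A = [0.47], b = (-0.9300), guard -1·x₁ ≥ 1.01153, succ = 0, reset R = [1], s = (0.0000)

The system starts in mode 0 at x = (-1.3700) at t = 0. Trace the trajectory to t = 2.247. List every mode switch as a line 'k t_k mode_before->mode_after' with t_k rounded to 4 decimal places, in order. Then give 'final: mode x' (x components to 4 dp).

Mode 0: guard c·x = 0.5781 hit at Δt = 1.3374 (t = 1.3374), x⁻ = (0.5781) → reset → x⁺ = (0.9371), jump to mode 2
Mode 2: flow for 0.9096 to horizon, guard not reached → x = (0.3815)

1 1.3374 0->2
final: 2 0.3815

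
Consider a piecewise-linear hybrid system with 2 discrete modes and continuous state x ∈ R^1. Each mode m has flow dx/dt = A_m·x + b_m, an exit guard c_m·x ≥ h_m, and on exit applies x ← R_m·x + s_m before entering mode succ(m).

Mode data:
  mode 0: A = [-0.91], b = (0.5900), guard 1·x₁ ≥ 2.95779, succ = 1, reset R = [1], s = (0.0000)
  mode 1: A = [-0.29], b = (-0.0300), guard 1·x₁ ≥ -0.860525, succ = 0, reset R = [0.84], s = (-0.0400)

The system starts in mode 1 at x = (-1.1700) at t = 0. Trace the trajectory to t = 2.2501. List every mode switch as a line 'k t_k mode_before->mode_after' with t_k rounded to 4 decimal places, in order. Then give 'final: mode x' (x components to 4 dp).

Mode 1: guard c·x = -0.8605 hit at Δt = 1.1818 (t = 1.1818), x⁻ = (-0.8605) → reset → x⁺ = (-0.7628), jump to mode 0
Mode 0: flow for 1.0683 to horizon, guard not reached → x = (0.1145)

1 1.1818 1->0
final: 0 0.1145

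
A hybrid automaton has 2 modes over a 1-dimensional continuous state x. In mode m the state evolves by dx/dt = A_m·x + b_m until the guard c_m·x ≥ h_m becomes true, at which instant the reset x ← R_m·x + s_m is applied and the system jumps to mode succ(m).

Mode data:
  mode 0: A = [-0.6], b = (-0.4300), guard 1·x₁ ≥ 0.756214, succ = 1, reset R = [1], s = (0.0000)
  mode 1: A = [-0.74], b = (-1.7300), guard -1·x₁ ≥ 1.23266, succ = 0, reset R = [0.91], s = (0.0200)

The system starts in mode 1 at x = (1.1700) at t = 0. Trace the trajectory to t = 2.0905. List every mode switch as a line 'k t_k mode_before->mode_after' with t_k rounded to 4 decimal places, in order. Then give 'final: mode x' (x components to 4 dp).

1 1.5608 1->0
final: 0 -0.9969

Mode 1: guard c·x = 1.2327 hit at Δt = 1.5608 (t = 1.5608), x⁻ = (-1.2327) → reset → x⁺ = (-1.1017), jump to mode 0
Mode 0: flow for 0.5297 to horizon, guard not reached → x = (-0.9969)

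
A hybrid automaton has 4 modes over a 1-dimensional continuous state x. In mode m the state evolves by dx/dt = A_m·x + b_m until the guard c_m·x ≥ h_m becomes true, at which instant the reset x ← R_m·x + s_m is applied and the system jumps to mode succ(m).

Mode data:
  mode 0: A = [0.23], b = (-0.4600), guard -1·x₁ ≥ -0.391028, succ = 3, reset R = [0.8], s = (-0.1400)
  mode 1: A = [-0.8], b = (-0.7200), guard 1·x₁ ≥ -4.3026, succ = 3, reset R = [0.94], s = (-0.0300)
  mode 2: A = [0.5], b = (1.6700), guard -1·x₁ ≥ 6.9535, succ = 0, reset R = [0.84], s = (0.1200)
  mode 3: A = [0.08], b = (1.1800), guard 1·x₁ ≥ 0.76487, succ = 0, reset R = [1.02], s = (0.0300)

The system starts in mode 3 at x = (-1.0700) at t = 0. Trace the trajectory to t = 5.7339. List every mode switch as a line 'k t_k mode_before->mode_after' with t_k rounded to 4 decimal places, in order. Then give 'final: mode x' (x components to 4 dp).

1 1.5733 3->0
2 2.8854 0->3
3 3.3717 3->0
4 4.6838 0->3
5 5.1702 3->0
final: 0 0.6455

Mode 3: guard c·x = 0.7649 hit at Δt = 1.5733 (t = 1.5733), x⁻ = (0.7649) → reset → x⁺ = (0.8102), jump to mode 0
Mode 0: guard c·x = -0.3910 hit at Δt = 1.3121 (t = 2.8854), x⁻ = (0.3910) → reset → x⁺ = (0.1728), jump to mode 3
Mode 3: guard c·x = 0.7649 hit at Δt = 0.4863 (t = 3.3717), x⁻ = (0.7649) → reset → x⁺ = (0.8102), jump to mode 0
Mode 0: guard c·x = -0.3910 hit at Δt = 1.3121 (t = 4.6838), x⁻ = (0.3910) → reset → x⁺ = (0.1728), jump to mode 3
Mode 3: guard c·x = 0.7649 hit at Δt = 0.4863 (t = 5.1702), x⁻ = (0.7649) → reset → x⁺ = (0.8102), jump to mode 0
Mode 0: flow for 0.5637 to horizon, guard not reached → x = (0.6455)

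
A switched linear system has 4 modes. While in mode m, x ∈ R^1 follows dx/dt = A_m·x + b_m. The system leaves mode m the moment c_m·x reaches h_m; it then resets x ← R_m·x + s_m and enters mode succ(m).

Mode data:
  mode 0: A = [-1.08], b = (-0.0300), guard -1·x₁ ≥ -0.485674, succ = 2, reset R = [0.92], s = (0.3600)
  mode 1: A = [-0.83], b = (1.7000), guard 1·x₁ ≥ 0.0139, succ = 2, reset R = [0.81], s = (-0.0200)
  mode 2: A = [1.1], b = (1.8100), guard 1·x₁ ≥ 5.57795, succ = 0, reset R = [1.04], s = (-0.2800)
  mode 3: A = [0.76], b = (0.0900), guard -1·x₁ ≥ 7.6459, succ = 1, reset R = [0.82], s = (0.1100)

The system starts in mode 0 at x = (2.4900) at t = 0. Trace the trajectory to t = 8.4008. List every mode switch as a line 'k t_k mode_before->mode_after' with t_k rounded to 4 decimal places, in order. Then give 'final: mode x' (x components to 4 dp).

1 1.4722 0->2
2 2.4543 2->0
3 4.6582 0->2
4 5.6403 2->0
5 7.8442 0->2
final: 2 2.8782

Mode 0: guard c·x = -0.4857 hit at Δt = 1.4722 (t = 1.4722), x⁻ = (0.4857) → reset → x⁺ = (0.8068), jump to mode 2
Mode 2: guard c·x = 5.5780 hit at Δt = 0.9821 (t = 2.4543), x⁻ = (5.5779) → reset → x⁺ = (5.5211), jump to mode 0
Mode 0: guard c·x = -0.4857 hit at Δt = 2.2039 (t = 4.6582), x⁻ = (0.4857) → reset → x⁺ = (0.8068), jump to mode 2
Mode 2: guard c·x = 5.5780 hit at Δt = 0.9821 (t = 5.6403), x⁻ = (5.5779) → reset → x⁺ = (5.5211), jump to mode 0
Mode 0: guard c·x = -0.4857 hit at Δt = 2.2039 (t = 7.8442), x⁻ = (0.4857) → reset → x⁺ = (0.8068), jump to mode 2
Mode 2: flow for 0.5566 to horizon, guard not reached → x = (2.8782)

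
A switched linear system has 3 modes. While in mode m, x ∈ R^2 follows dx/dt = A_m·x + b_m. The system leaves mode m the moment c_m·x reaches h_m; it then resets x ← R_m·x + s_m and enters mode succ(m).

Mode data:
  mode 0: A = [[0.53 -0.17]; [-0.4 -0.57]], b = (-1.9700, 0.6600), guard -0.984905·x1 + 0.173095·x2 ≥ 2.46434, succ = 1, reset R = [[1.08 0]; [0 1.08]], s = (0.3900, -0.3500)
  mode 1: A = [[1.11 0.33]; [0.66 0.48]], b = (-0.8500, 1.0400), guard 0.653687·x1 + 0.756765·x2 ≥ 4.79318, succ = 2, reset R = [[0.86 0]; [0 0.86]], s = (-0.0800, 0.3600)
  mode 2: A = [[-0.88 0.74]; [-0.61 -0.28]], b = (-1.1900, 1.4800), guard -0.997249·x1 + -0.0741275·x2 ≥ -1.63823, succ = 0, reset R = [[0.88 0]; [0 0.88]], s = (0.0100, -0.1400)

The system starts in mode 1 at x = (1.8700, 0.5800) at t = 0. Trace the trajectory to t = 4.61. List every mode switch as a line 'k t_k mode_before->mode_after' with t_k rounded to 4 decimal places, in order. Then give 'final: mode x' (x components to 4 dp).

1 0.7051 1->2
2 2.0250 2->0
3 3.5160 0->1
final: 1 -7.6476 0.1298

Mode 1: guard c·x = 4.7932 hit at Δt = 0.7051 (t = 0.7051), x⁻ = (3.7265, 3.1149) → reset → x⁺ = (3.1248, 3.0388), jump to mode 2
Mode 2: guard c·x = -1.6382 hit at Δt = 1.3199 (t = 2.0250), x⁻ = (1.4727, 2.2879) → reset → x⁺ = (1.3060, 1.8733), jump to mode 0
Mode 0: guard c·x = 2.4643 hit at Δt = 1.4910 (t = 3.5160), x⁻ = (-2.2114, 1.6542) → reset → x⁺ = (-1.9983, 1.4366), jump to mode 1
Mode 1: flow for 1.0940 to horizon, guard not reached → x = (-7.6476, 0.1298)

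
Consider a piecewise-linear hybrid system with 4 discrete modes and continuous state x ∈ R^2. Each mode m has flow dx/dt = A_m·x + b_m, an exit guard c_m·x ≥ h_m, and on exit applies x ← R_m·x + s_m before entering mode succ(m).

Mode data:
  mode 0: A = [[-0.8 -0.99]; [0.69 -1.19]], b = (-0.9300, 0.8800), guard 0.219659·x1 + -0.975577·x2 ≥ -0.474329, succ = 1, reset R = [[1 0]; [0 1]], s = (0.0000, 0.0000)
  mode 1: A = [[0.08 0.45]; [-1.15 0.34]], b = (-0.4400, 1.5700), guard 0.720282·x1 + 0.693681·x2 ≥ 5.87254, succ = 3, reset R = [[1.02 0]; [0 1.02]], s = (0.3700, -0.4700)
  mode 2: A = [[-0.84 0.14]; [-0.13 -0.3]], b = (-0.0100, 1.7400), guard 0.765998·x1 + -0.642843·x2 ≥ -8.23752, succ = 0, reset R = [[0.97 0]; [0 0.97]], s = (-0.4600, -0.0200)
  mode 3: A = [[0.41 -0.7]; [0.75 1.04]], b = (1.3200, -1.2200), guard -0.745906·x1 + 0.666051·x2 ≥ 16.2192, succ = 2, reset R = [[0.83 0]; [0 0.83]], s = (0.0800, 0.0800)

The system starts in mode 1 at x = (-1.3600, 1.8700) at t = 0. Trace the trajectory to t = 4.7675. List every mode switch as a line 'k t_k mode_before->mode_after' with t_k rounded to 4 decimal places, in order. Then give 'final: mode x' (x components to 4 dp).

1 1.4720 1->3
2 2.5129 3->2
3 3.6899 2->0
final: 0 -4.9152 1.9371

Mode 1: guard c·x = 5.8725 hit at Δt = 1.4720 (t = 1.4720), x⁻ = (1.0647, 7.3602) → reset → x⁺ = (1.4560, 7.0374), jump to mode 3
Mode 3: guard c·x = 16.2192 hit at Δt = 1.0409 (t = 2.5129), x⁻ = (-6.3658, 17.2223) → reset → x⁺ = (-5.2036, 14.3745), jump to mode 2
Mode 2: guard c·x = -8.2375 hit at Δt = 1.1770 (t = 3.6899), x⁻ = (-0.5769, 12.1268) → reset → x⁺ = (-1.0196, 11.7430), jump to mode 0
Mode 0: flow for 1.0776 to horizon, guard not reached → x = (-4.9152, 1.9371)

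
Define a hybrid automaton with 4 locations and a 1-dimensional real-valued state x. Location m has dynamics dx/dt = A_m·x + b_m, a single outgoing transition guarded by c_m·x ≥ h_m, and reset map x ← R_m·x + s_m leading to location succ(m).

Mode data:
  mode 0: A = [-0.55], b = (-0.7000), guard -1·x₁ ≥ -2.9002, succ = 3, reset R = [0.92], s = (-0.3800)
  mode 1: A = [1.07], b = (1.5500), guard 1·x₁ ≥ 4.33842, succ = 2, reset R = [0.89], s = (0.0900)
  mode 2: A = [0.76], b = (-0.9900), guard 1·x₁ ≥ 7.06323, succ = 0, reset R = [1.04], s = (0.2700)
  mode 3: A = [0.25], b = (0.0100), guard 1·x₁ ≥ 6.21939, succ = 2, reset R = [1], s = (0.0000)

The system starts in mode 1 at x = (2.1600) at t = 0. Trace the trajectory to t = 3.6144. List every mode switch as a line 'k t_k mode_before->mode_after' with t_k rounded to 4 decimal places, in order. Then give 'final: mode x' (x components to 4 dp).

Mode 1: guard c·x = 4.3384 hit at Δt = 0.4414 (t = 0.4414), x⁻ = (4.3384) → reset → x⁺ = (3.9512), jump to mode 2
Mode 2: guard c·x = 7.0632 hit at Δt = 1.0224 (t = 1.4638), x⁻ = (7.0632) → reset → x⁺ = (7.6158), jump to mode 0
Mode 0: guard c·x = -2.9002 hit at Δt = 1.3748 (t = 2.8386), x⁻ = (2.9002) → reset → x⁺ = (2.2882), jump to mode 3
Mode 3: flow for 0.7758 to horizon, guard not reached → x = (2.7865)

1 0.4414 1->2
2 1.4638 2->0
3 2.8386 0->3
final: 3 2.7865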